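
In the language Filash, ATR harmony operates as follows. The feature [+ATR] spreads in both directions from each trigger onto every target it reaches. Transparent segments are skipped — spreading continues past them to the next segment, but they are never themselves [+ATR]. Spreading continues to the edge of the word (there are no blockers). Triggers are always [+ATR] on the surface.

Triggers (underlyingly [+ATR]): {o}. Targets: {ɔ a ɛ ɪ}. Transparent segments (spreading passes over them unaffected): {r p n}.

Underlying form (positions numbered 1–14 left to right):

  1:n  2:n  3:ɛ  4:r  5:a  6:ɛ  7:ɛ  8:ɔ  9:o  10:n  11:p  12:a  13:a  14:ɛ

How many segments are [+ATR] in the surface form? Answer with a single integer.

From /o/ at 9 rightward: 10 /n/ transparent; 11 /p/ transparent; 12 /a/ → [+ATR]; 13 /a/ → [+ATR]; 14 /ɛ/ → [+ATR]; word edge.
From /o/ at 9 leftward: 8 /ɔ/ → [+ATR]; 7 /ɛ/ → [+ATR]; 6 /ɛ/ → [+ATR]; 5 /a/ → [+ATR]; 4 /r/ transparent; 3 /ɛ/ → [+ATR]; 2 /n/ transparent; 1 /n/ transparent; word edge.
[+ATR] positions on the surface: 3 5 6 7 8 9 12 13 14.

9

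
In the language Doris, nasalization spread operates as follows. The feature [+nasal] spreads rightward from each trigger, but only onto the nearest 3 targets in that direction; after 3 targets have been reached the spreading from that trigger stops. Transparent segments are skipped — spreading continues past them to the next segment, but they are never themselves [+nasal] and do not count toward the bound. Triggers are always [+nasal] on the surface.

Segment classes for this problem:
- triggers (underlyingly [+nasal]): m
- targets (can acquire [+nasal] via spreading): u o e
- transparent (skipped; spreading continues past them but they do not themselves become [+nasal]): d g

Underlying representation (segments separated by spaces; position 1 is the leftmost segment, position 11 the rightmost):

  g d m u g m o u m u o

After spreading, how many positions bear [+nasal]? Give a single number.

8

From /m/ at 3 rightward: 4 /u/ → [+nasal]; 5 /g/ transparent; 6 /m/ is itself a trigger — this domain ends here.
From /m/ at 6 rightward: 7 /o/ → [+nasal]; 8 /u/ → [+nasal]; 9 /m/ is itself a trigger — this domain ends here.
From /m/ at 9 rightward: 10 /u/ → [+nasal]; 11 /o/ → [+nasal]; word edge.
[+nasal] positions on the surface: 3 4 6 7 8 9 10 11.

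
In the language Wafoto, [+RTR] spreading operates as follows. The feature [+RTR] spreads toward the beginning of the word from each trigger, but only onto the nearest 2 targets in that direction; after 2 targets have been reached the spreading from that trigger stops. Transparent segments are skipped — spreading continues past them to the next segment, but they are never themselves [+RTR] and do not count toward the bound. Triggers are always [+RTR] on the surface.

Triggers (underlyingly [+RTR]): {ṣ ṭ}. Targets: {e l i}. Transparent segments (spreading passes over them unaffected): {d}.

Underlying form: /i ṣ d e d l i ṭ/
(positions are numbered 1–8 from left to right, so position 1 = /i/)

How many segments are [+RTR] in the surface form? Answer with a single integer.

5

From /ṣ/ at 2 leftward: 1 /i/ → [+RTR]; word edge.
From /ṭ/ at 8 leftward: 7 /i/ → [+RTR]; 6 /l/ → [+RTR]; bound reached.
Target with no active source: position 4 stays [-emphatic].
[+RTR] positions on the surface: 1 2 6 7 8.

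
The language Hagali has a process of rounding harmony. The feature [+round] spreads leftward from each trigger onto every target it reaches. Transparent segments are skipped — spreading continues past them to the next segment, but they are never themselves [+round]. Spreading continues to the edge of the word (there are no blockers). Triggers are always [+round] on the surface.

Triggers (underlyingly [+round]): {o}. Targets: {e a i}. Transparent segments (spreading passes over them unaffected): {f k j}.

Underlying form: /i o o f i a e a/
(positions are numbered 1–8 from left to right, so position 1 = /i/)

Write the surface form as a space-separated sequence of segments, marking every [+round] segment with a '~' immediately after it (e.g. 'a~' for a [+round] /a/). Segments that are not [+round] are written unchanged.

From /o/ at 2 leftward: 1 /i/ → [+round]; word edge.
From /o/ at 3 leftward: 2 /o/ is itself a trigger — this domain ends here.
Targets with no active source: positions 5 6 7 8 stay [-round].
[+round] positions on the surface: 1 2 3.

i~ o~ o~ f i a e a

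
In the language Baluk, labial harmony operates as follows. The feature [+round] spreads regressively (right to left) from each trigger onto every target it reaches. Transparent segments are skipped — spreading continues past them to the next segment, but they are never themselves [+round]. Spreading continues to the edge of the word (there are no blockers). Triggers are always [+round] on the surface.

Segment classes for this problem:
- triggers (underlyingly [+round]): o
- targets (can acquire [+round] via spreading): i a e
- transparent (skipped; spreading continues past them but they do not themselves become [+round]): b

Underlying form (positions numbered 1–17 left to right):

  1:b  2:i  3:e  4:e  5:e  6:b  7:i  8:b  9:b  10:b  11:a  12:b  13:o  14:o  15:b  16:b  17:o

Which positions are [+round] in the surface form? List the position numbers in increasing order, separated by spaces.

From /o/ at 13 leftward: 12 /b/ transparent; 11 /a/ → [+round]; 10 /b/ transparent; 9 /b/ transparent; 8 /b/ transparent; 7 /i/ → [+round]; 6 /b/ transparent; 5 /e/ → [+round]; 4 /e/ → [+round]; 3 /e/ → [+round]; 2 /i/ → [+round]; 1 /b/ transparent; word edge.
From /o/ at 14 leftward: 13 /o/ is itself a trigger — this domain ends here.
From /o/ at 17 leftward: 16 /b/ transparent; 15 /b/ transparent; 14 /o/ is itself a trigger — this domain ends here.

2 3 4 5 7 11 13 14 17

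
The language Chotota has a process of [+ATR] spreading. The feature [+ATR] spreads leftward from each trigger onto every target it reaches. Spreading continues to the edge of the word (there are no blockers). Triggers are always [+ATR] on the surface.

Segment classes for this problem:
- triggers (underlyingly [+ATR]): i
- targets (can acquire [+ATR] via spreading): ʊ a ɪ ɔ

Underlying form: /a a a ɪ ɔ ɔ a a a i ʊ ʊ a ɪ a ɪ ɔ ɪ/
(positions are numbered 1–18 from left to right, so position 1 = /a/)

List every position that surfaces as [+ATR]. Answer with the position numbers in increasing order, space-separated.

From /i/ at 10 leftward: 9 /a/ → [+ATR]; 8 /a/ → [+ATR]; 7 /a/ → [+ATR]; 6 /ɔ/ → [+ATR]; 5 /ɔ/ → [+ATR]; 4 /ɪ/ → [+ATR]; 3 /a/ → [+ATR]; 2 /a/ → [+ATR]; 1 /a/ → [+ATR]; word edge.
Targets with no active source: positions 11 12 13 14 15 16 17 18 stay [-ATR].

1 2 3 4 5 6 7 8 9 10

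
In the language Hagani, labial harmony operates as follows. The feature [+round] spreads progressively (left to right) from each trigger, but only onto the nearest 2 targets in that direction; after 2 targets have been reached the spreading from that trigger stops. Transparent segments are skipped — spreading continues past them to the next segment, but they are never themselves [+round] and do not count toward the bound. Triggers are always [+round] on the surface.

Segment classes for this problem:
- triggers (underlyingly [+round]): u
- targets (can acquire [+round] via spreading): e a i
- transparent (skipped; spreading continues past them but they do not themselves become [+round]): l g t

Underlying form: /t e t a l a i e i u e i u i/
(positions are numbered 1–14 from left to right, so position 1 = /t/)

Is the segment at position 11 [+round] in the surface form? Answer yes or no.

From /u/ at 10 rightward: 11 /e/ → [+round]; 12 /i/ → [+round]; bound reached.
From /u/ at 13 rightward: 14 /i/ → [+round]; word edge.
Targets with no active source: positions 2 4 6 7 8 9 stay [-round].
[+round] positions on the surface: 10 11 12 13 14.

yes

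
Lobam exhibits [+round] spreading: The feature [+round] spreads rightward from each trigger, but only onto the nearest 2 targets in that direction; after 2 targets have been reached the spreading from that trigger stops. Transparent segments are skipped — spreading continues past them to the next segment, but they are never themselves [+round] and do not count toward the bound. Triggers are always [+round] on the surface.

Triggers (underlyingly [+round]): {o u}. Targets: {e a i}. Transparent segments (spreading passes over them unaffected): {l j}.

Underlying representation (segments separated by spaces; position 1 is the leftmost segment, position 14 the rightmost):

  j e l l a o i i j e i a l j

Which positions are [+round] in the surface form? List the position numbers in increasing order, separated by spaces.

From /o/ at 6 rightward: 7 /i/ → [+round]; 8 /i/ → [+round]; bound reached.
Targets with no active source: positions 2 5 10 11 12 stay [-round].

6 7 8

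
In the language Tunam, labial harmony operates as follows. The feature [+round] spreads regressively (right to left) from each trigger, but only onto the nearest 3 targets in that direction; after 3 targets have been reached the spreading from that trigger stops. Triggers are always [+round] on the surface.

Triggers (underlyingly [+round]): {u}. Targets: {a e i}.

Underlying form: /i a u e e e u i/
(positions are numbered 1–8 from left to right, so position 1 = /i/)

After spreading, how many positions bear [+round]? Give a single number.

7

From /u/ at 3 leftward: 2 /a/ → [+round]; 1 /i/ → [+round]; word edge.
From /u/ at 7 leftward: 6 /e/ → [+round]; 5 /e/ → [+round]; 4 /e/ → [+round]; bound reached.
Target with no active source: position 8 stays [-round].
[+round] positions on the surface: 1 2 3 4 5 6 7.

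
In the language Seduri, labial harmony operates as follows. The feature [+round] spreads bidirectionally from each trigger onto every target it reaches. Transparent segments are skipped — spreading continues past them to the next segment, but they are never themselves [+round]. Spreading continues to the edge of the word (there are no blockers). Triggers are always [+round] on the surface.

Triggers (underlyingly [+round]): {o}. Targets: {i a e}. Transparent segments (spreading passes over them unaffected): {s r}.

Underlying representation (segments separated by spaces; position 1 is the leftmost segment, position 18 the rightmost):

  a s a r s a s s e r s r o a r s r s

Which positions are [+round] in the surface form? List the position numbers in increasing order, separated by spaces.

From /o/ at 13 rightward: 14 /a/ → [+round]; 15 /r/ transparent; 16 /s/ transparent; 17 /r/ transparent; 18 /s/ transparent; word edge.
From /o/ at 13 leftward: 12 /r/ transparent; 11 /s/ transparent; 10 /r/ transparent; 9 /e/ → [+round]; 8 /s/ transparent; 7 /s/ transparent; 6 /a/ → [+round]; 5 /s/ transparent; 4 /r/ transparent; 3 /a/ → [+round]; 2 /s/ transparent; 1 /a/ → [+round]; word edge.

1 3 6 9 13 14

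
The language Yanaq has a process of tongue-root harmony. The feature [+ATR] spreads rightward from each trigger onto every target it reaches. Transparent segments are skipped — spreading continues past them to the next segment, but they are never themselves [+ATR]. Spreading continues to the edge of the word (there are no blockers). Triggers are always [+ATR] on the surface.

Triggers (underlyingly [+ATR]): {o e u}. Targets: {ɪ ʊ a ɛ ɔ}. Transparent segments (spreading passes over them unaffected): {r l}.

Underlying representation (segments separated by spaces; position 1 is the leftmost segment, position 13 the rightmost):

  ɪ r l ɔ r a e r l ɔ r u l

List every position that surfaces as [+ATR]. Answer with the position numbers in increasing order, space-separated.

7 10 12

From /e/ at 7 rightward: 8 /r/ transparent; 9 /l/ transparent; 10 /ɔ/ → [+ATR]; 11 /r/ transparent; 12 /u/ is itself a trigger — this domain ends here.
From /u/ at 12 rightward: 13 /l/ transparent; word edge.
Targets with no active source: positions 1 4 6 stay [-ATR].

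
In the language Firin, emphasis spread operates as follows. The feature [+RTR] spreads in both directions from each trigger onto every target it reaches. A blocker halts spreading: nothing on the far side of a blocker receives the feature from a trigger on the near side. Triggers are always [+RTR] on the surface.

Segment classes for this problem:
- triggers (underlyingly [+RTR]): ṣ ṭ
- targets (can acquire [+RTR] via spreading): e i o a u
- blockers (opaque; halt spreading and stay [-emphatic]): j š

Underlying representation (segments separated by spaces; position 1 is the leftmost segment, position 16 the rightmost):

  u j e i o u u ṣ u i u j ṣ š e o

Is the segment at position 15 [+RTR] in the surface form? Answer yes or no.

no

From /ṣ/ at 8 rightward: 9 /u/ → [+RTR]; 10 /i/ → [+RTR]; 11 /u/ → [+RTR]; 12 /j/ blocks.
From /ṣ/ at 8 leftward: 7 /u/ → [+RTR]; 6 /u/ → [+RTR]; 5 /o/ → [+RTR]; 4 /i/ → [+RTR]; 3 /e/ → [+RTR]; 2 /j/ blocks.
From /ṣ/ at 13 rightward: 14 /š/ blocks.
From /ṣ/ at 13 leftward: 12 /j/ blocks.
Targets with no active source: positions 1 15 16 stay [-emphatic].
[+RTR] positions on the surface: 3 4 5 6 7 8 9 10 11 13.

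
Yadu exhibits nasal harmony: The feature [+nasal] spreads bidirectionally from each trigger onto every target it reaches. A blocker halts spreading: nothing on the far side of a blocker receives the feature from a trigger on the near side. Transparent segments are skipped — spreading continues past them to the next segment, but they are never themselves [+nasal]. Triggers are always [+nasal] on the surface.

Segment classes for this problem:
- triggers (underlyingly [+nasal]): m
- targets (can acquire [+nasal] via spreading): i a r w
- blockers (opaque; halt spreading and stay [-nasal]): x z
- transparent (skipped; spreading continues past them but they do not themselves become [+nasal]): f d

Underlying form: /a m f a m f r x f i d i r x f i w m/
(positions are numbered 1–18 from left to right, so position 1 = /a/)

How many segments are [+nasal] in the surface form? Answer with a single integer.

8

From /m/ at 2 rightward: 3 /f/ transparent; 4 /a/ → [+nasal]; 5 /m/ is itself a trigger — this domain ends here.
From /m/ at 2 leftward: 1 /a/ → [+nasal]; word edge.
From /m/ at 5 rightward: 6 /f/ transparent; 7 /r/ → [+nasal]; 8 /x/ blocks.
From /m/ at 5 leftward: 4 /a/ → [+nasal]; 3 /f/ transparent; 2 /m/ is itself a trigger — this domain ends here.
From /m/ at 18 rightward: word edge.
From /m/ at 18 leftward: 17 /w/ → [+nasal]; 16 /i/ → [+nasal]; 15 /f/ transparent; 14 /x/ blocks.
Targets with no active source: positions 10 12 13 stay [-nasal].
[+nasal] positions on the surface: 1 2 4 5 7 16 17 18.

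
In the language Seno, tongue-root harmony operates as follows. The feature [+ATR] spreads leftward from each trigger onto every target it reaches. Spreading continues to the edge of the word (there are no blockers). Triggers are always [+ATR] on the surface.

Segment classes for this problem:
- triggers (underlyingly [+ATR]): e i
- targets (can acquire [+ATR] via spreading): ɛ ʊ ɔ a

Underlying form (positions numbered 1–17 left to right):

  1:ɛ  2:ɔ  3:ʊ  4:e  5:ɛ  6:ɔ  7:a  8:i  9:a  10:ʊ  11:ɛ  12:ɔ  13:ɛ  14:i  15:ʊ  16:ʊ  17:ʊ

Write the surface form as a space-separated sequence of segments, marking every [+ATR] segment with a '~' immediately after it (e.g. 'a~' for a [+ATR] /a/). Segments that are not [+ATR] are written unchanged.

From /e/ at 4 leftward: 3 /ʊ/ → [+ATR]; 2 /ɔ/ → [+ATR]; 1 /ɛ/ → [+ATR]; word edge.
From /i/ at 8 leftward: 7 /a/ → [+ATR]; 6 /ɔ/ → [+ATR]; 5 /ɛ/ → [+ATR]; 4 /e/ is itself a trigger — this domain ends here.
From /i/ at 14 leftward: 13 /ɛ/ → [+ATR]; 12 /ɔ/ → [+ATR]; 11 /ɛ/ → [+ATR]; 10 /ʊ/ → [+ATR]; 9 /a/ → [+ATR]; 8 /i/ is itself a trigger — this domain ends here.
Targets with no active source: positions 15 16 17 stay [-ATR].
[+ATR] positions on the surface: 1 2 3 4 5 6 7 8 9 10 11 12 13 14.

ɛ~ ɔ~ ʊ~ e~ ɛ~ ɔ~ a~ i~ a~ ʊ~ ɛ~ ɔ~ ɛ~ i~ ʊ ʊ ʊ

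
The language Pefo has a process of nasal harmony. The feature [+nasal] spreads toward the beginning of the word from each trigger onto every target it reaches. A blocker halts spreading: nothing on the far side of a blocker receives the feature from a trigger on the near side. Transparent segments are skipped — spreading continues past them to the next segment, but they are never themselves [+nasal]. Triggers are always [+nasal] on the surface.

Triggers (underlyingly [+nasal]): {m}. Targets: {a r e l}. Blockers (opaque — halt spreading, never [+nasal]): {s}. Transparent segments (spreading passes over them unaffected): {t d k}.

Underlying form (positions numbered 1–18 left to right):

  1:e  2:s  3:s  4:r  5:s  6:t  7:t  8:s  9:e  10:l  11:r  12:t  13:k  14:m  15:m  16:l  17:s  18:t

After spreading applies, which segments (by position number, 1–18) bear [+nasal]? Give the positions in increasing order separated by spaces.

From /m/ at 14 leftward: 13 /k/ transparent; 12 /t/ transparent; 11 /r/ → [+nasal]; 10 /l/ → [+nasal]; 9 /e/ → [+nasal]; 8 /s/ blocks.
From /m/ at 15 leftward: 14 /m/ is itself a trigger — this domain ends here.
Targets with no active source: positions 1 4 16 stay [-nasal].

9 10 11 14 15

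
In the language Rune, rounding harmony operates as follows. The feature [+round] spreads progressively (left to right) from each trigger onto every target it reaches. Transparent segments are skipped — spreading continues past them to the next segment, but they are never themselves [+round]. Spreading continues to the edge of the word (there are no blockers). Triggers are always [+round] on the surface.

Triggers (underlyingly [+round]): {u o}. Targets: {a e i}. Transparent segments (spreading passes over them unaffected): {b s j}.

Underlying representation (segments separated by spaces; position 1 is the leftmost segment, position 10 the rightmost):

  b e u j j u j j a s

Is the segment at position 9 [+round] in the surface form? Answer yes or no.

yes

From /u/ at 3 rightward: 4 /j/ transparent; 5 /j/ transparent; 6 /u/ is itself a trigger — this domain ends here.
From /u/ at 6 rightward: 7 /j/ transparent; 8 /j/ transparent; 9 /a/ → [+round]; 10 /s/ transparent; word edge.
Target with no active source: position 2 stays [-round].
[+round] positions on the surface: 3 6 9.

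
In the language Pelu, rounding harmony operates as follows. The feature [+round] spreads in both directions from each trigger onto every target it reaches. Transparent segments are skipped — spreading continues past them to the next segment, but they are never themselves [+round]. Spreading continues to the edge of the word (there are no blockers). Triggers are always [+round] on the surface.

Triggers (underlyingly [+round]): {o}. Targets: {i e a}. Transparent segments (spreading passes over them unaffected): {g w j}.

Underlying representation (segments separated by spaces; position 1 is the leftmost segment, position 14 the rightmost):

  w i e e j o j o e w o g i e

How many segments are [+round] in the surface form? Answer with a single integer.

9

From /o/ at 6 rightward: 7 /j/ transparent; 8 /o/ is itself a trigger — this domain ends here.
From /o/ at 6 leftward: 5 /j/ transparent; 4 /e/ → [+round]; 3 /e/ → [+round]; 2 /i/ → [+round]; 1 /w/ transparent; word edge.
From /o/ at 8 rightward: 9 /e/ → [+round]; 10 /w/ transparent; 11 /o/ is itself a trigger — this domain ends here.
From /o/ at 8 leftward: 7 /j/ transparent; 6 /o/ is itself a trigger — this domain ends here.
From /o/ at 11 rightward: 12 /g/ transparent; 13 /i/ → [+round]; 14 /e/ → [+round]; word edge.
From /o/ at 11 leftward: 10 /w/ transparent; 9 /e/ → [+round]; 8 /o/ is itself a trigger — this domain ends here.
[+round] positions on the surface: 2 3 4 6 8 9 11 13 14.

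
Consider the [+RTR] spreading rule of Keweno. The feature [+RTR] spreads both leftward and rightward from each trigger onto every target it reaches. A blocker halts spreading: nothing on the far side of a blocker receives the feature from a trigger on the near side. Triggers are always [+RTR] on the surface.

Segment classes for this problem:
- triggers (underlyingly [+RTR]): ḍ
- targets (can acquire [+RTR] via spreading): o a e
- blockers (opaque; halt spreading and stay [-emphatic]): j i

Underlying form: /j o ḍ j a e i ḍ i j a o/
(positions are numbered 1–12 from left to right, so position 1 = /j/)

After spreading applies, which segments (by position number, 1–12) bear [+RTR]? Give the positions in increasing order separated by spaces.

2 3 8

From /ḍ/ at 3 rightward: 4 /j/ blocks.
From /ḍ/ at 3 leftward: 2 /o/ → [+RTR]; 1 /j/ blocks.
From /ḍ/ at 8 rightward: 9 /i/ blocks.
From /ḍ/ at 8 leftward: 7 /i/ blocks.
Targets with no active source: positions 5 6 11 12 stay [-emphatic].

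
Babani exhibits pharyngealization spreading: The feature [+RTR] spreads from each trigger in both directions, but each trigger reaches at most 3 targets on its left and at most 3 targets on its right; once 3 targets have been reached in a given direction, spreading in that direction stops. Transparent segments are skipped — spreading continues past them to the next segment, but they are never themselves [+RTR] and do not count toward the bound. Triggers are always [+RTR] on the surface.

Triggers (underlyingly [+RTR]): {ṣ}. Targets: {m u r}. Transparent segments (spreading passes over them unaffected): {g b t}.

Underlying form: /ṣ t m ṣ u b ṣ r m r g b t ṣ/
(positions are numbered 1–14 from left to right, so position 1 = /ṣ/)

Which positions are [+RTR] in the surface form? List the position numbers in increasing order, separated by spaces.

From /ṣ/ at 1 rightward: 2 /t/ transparent; 3 /m/ → [+RTR]; 4 /ṣ/ is itself a trigger — this domain ends here.
From /ṣ/ at 1 leftward: word edge.
From /ṣ/ at 4 rightward: 5 /u/ → [+RTR]; 6 /b/ transparent; 7 /ṣ/ is itself a trigger — this domain ends here.
From /ṣ/ at 4 leftward: 3 /m/ → [+RTR]; 2 /t/ transparent; 1 /ṣ/ is itself a trigger — this domain ends here.
From /ṣ/ at 7 rightward: 8 /r/ → [+RTR]; 9 /m/ → [+RTR]; 10 /r/ → [+RTR]; bound reached.
From /ṣ/ at 7 leftward: 6 /b/ transparent; 5 /u/ → [+RTR]; 4 /ṣ/ is itself a trigger — this domain ends here.
From /ṣ/ at 14 rightward: word edge.
From /ṣ/ at 14 leftward: 13 /t/ transparent; 12 /b/ transparent; 11 /g/ transparent; 10 /r/ → [+RTR]; 9 /m/ → [+RTR]; 8 /r/ → [+RTR]; bound reached.

1 3 4 5 7 8 9 10 14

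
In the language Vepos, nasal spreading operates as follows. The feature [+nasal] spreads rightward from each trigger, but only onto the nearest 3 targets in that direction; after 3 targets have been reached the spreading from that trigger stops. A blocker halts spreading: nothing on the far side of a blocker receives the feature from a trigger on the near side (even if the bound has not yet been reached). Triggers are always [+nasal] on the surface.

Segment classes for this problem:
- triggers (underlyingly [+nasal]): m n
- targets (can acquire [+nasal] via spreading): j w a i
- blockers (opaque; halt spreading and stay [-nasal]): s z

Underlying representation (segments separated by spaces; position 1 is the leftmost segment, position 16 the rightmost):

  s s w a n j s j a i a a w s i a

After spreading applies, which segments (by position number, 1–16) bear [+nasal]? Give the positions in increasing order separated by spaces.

From /n/ at 5 rightward: 6 /j/ → [+nasal]; 7 /s/ blocks.
Targets with no active source: positions 3 4 8 9 10 11 12 13 15 16 stay [-nasal].

5 6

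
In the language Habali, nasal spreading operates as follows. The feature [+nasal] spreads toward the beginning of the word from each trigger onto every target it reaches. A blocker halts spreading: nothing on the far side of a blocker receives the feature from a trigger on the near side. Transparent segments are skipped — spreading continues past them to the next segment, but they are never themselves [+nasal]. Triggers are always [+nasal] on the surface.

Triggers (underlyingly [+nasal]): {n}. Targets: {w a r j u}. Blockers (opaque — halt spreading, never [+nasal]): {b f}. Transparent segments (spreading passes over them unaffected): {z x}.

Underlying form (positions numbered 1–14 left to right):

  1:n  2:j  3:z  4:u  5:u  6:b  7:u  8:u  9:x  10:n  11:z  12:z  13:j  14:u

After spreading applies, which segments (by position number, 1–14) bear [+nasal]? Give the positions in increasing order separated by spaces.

From /n/ at 1 leftward: word edge.
From /n/ at 10 leftward: 9 /x/ transparent; 8 /u/ → [+nasal]; 7 /u/ → [+nasal]; 6 /b/ blocks.
Targets with no active source: positions 2 4 5 13 14 stay [-nasal].

1 7 8 10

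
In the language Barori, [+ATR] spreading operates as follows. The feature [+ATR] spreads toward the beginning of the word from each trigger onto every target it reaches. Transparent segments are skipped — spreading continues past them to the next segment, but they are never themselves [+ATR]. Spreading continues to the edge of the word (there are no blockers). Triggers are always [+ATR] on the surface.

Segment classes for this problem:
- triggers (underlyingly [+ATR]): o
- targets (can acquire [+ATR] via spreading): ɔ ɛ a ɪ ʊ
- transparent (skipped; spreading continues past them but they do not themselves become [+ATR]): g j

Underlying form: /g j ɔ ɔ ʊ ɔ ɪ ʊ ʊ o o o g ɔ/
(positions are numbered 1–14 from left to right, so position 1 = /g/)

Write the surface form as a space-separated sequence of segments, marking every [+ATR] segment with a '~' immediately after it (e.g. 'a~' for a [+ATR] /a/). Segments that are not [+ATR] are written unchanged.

From /o/ at 10 leftward: 9 /ʊ/ → [+ATR]; 8 /ʊ/ → [+ATR]; 7 /ɪ/ → [+ATR]; 6 /ɔ/ → [+ATR]; 5 /ʊ/ → [+ATR]; 4 /ɔ/ → [+ATR]; 3 /ɔ/ → [+ATR]; 2 /j/ transparent; 1 /g/ transparent; word edge.
From /o/ at 11 leftward: 10 /o/ is itself a trigger — this domain ends here.
From /o/ at 12 leftward: 11 /o/ is itself a trigger — this domain ends here.
Target with no active source: position 14 stays [-ATR].
[+ATR] positions on the surface: 3 4 5 6 7 8 9 10 11 12.

g j ɔ~ ɔ~ ʊ~ ɔ~ ɪ~ ʊ~ ʊ~ o~ o~ o~ g ɔ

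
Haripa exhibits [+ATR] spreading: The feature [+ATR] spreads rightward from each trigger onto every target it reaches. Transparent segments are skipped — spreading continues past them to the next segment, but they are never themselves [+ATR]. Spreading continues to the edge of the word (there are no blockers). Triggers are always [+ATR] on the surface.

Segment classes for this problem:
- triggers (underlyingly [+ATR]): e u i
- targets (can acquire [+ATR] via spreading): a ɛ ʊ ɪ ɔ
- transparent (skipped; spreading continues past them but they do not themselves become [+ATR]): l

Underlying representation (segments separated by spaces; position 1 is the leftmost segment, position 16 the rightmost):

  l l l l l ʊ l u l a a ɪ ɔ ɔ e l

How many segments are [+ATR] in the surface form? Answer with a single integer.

7

From /u/ at 8 rightward: 9 /l/ transparent; 10 /a/ → [+ATR]; 11 /a/ → [+ATR]; 12 /ɪ/ → [+ATR]; 13 /ɔ/ → [+ATR]; 14 /ɔ/ → [+ATR]; 15 /e/ is itself a trigger — this domain ends here.
From /e/ at 15 rightward: 16 /l/ transparent; word edge.
Target with no active source: position 6 stays [-ATR].
[+ATR] positions on the surface: 8 10 11 12 13 14 15.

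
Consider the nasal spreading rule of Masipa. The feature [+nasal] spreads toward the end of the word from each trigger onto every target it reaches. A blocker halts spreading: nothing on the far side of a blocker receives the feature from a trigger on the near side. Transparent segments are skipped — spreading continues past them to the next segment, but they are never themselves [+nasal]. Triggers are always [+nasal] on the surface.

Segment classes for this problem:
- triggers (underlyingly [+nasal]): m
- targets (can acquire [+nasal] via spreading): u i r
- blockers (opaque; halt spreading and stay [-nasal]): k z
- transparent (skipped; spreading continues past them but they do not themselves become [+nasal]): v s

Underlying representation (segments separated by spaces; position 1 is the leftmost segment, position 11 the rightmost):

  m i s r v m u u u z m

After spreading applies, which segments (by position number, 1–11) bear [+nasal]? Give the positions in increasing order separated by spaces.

1 2 4 6 7 8 9 11

From /m/ at 1 rightward: 2 /i/ → [+nasal]; 3 /s/ transparent; 4 /r/ → [+nasal]; 5 /v/ transparent; 6 /m/ is itself a trigger — this domain ends here.
From /m/ at 6 rightward: 7 /u/ → [+nasal]; 8 /u/ → [+nasal]; 9 /u/ → [+nasal]; 10 /z/ blocks.
From /m/ at 11 rightward: word edge.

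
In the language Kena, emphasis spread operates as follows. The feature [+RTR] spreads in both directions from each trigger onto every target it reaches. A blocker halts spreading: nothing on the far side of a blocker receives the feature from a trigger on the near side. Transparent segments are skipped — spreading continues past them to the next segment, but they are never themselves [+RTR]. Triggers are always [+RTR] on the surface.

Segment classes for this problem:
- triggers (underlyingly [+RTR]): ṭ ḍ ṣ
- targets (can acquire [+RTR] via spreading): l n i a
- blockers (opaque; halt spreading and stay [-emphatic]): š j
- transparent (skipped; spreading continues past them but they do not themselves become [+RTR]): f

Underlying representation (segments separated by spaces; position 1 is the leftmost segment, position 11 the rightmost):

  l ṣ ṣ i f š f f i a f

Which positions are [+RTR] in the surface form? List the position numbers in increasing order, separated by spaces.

1 2 3 4

From /ṣ/ at 2 rightward: 3 /ṣ/ is itself a trigger — this domain ends here.
From /ṣ/ at 2 leftward: 1 /l/ → [+RTR]; word edge.
From /ṣ/ at 3 rightward: 4 /i/ → [+RTR]; 5 /f/ transparent; 6 /š/ blocks.
From /ṣ/ at 3 leftward: 2 /ṣ/ is itself a trigger — this domain ends here.
Targets with no active source: positions 9 10 stay [-emphatic].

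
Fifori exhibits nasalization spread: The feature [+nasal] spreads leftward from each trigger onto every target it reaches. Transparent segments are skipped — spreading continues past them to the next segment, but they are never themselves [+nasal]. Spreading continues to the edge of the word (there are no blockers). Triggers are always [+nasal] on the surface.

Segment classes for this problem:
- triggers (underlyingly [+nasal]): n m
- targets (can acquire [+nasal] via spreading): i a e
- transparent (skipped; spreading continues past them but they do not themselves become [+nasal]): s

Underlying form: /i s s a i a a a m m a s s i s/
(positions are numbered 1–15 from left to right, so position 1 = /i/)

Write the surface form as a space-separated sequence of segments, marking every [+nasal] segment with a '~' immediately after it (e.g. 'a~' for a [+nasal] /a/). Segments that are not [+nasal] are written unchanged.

From /m/ at 9 leftward: 8 /a/ → [+nasal]; 7 /a/ → [+nasal]; 6 /a/ → [+nasal]; 5 /i/ → [+nasal]; 4 /a/ → [+nasal]; 3 /s/ transparent; 2 /s/ transparent; 1 /i/ → [+nasal]; word edge.
From /m/ at 10 leftward: 9 /m/ is itself a trigger — this domain ends here.
Targets with no active source: positions 11 14 stay [-nasal].
[+nasal] positions on the surface: 1 4 5 6 7 8 9 10.

i~ s s a~ i~ a~ a~ a~ m~ m~ a s s i s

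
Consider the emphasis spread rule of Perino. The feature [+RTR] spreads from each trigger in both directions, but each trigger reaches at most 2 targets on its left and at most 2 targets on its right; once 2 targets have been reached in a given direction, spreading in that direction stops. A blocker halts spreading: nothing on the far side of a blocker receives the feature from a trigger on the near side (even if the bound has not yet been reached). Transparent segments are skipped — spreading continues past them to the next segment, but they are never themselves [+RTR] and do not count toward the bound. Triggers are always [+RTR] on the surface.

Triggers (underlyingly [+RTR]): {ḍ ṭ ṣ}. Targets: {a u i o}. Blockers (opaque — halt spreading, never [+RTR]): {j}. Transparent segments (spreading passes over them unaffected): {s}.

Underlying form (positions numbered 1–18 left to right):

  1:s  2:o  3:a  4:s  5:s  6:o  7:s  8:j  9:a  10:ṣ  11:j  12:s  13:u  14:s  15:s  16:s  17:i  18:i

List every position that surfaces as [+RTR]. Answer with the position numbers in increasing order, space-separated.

9 10

From /ṣ/ at 10 rightward: 11 /j/ blocks.
From /ṣ/ at 10 leftward: 9 /a/ → [+RTR]; 8 /j/ blocks.
Targets with no active source: positions 2 3 6 13 17 18 stay [-emphatic].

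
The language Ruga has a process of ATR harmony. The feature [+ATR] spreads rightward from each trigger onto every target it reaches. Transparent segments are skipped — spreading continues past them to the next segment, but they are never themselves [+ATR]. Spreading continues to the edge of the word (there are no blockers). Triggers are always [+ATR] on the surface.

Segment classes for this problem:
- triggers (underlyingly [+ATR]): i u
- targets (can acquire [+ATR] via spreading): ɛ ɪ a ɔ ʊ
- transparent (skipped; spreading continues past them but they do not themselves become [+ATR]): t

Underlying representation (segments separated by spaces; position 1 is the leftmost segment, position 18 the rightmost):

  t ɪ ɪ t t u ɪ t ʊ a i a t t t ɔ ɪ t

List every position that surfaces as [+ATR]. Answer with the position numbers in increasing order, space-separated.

From /u/ at 6 rightward: 7 /ɪ/ → [+ATR]; 8 /t/ transparent; 9 /ʊ/ → [+ATR]; 10 /a/ → [+ATR]; 11 /i/ is itself a trigger — this domain ends here.
From /i/ at 11 rightward: 12 /a/ → [+ATR]; 13 /t/ transparent; 14 /t/ transparent; 15 /t/ transparent; 16 /ɔ/ → [+ATR]; 17 /ɪ/ → [+ATR]; 18 /t/ transparent; word edge.
Targets with no active source: positions 2 3 stay [-ATR].

6 7 9 10 11 12 16 17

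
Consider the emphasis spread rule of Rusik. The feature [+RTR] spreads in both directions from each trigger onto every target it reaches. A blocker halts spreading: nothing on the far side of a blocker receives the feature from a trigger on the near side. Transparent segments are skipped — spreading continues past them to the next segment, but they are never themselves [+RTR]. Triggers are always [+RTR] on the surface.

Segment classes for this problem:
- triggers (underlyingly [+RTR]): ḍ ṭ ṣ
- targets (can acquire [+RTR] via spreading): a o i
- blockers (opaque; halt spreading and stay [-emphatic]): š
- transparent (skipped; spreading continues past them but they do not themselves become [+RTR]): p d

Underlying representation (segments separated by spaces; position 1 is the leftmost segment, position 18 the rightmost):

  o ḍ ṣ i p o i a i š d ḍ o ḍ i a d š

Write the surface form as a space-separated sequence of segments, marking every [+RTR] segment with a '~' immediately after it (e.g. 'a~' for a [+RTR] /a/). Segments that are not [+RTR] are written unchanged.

From /ḍ/ at 2 rightward: 3 /ṣ/ is itself a trigger — this domain ends here.
From /ḍ/ at 2 leftward: 1 /o/ → [+RTR]; word edge.
From /ṣ/ at 3 rightward: 4 /i/ → [+RTR]; 5 /p/ transparent; 6 /o/ → [+RTR]; 7 /i/ → [+RTR]; 8 /a/ → [+RTR]; 9 /i/ → [+RTR]; 10 /š/ blocks.
From /ṣ/ at 3 leftward: 2 /ḍ/ is itself a trigger — this domain ends here.
From /ḍ/ at 12 rightward: 13 /o/ → [+RTR]; 14 /ḍ/ is itself a trigger — this domain ends here.
From /ḍ/ at 12 leftward: 11 /d/ transparent; 10 /š/ blocks.
From /ḍ/ at 14 rightward: 15 /i/ → [+RTR]; 16 /a/ → [+RTR]; 17 /d/ transparent; 18 /š/ blocks.
From /ḍ/ at 14 leftward: 13 /o/ → [+RTR]; 12 /ḍ/ is itself a trigger — this domain ends here.
[+RTR] positions on the surface: 1 2 3 4 6 7 8 9 12 13 14 15 16.

o~ ḍ~ ṣ~ i~ p o~ i~ a~ i~ š d ḍ~ o~ ḍ~ i~ a~ d š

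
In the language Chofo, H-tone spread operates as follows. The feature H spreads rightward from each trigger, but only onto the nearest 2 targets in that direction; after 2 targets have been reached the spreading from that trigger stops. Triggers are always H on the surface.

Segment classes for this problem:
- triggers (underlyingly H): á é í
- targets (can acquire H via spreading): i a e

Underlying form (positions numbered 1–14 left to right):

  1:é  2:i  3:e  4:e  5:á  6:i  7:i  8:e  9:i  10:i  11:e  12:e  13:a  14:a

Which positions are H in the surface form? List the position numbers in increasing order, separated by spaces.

1 2 3 5 6 7

From /é/ at 1 rightward: 2 /i/ → H; 3 /e/ → H; bound reached.
From /á/ at 5 rightward: 6 /i/ → H; 7 /i/ → H; bound reached.
Targets with no active source: positions 4 8 9 10 11 12 13 14 stay [-high tone].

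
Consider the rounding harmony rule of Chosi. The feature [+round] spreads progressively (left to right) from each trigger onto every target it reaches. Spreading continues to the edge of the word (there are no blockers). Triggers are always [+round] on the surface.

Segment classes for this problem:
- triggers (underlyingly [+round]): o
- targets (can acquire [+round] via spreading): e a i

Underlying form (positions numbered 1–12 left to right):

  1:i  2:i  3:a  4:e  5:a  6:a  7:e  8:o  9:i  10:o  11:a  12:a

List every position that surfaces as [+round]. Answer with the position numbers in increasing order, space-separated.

8 9 10 11 12

From /o/ at 8 rightward: 9 /i/ → [+round]; 10 /o/ is itself a trigger — this domain ends here.
From /o/ at 10 rightward: 11 /a/ → [+round]; 12 /a/ → [+round]; word edge.
Targets with no active source: positions 1 2 3 4 5 6 7 stay [-round].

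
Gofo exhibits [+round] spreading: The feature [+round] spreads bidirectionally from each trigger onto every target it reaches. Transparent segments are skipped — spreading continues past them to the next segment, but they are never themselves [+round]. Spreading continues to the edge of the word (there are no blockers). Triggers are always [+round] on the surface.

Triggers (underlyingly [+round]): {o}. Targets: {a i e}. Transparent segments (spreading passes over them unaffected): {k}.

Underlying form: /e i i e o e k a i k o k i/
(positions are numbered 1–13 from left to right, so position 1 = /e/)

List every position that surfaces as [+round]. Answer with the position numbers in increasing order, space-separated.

1 2 3 4 5 6 8 9 11 13

From /o/ at 5 rightward: 6 /e/ → [+round]; 7 /k/ transparent; 8 /a/ → [+round]; 9 /i/ → [+round]; 10 /k/ transparent; 11 /o/ is itself a trigger — this domain ends here.
From /o/ at 5 leftward: 4 /e/ → [+round]; 3 /i/ → [+round]; 2 /i/ → [+round]; 1 /e/ → [+round]; word edge.
From /o/ at 11 rightward: 12 /k/ transparent; 13 /i/ → [+round]; word edge.
From /o/ at 11 leftward: 10 /k/ transparent; 9 /i/ → [+round]; 8 /a/ → [+round]; 7 /k/ transparent; 6 /e/ → [+round]; 5 /o/ is itself a trigger — this domain ends here.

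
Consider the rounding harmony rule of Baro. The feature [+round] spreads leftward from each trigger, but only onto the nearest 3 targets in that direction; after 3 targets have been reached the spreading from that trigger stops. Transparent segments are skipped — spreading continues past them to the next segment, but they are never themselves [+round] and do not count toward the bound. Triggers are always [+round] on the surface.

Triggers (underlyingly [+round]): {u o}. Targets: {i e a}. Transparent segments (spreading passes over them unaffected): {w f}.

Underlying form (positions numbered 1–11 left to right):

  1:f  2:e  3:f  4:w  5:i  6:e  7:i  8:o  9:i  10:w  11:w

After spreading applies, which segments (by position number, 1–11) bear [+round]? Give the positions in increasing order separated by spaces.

From /o/ at 8 leftward: 7 /i/ → [+round]; 6 /e/ → [+round]; 5 /i/ → [+round]; bound reached.
Targets with no active source: positions 2 9 stay [-round].

5 6 7 8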